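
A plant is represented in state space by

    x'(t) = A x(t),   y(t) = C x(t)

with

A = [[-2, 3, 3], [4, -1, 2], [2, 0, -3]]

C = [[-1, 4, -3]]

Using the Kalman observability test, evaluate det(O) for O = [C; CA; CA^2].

CA = [[12, -7, 14]]
CA^2 = [[-24, 43, -20]]
Observability matrix O = [C; CA; CA^2] = [[-1, 4, -3], [12, -7, 14], [-24, 43, -20]]
Expanding along the first row, det(O) = (-1)·((-7)·(-20) - 14·43) - 4·(12·(-20) - 14·(-24)) + (-3)·(12·43 - (-7)·(-24)) = (-1)·(-462) - 4·96 + (-3)·348 = -966
Since det(O) ≠ 0, rank(O) = 3 and the system is completely observable.

-966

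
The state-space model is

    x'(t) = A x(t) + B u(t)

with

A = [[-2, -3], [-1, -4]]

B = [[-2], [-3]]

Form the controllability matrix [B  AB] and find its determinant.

11

AB = [[13], [14]]
Controllability matrix C = [B  AB] = [[-2, 13], [-3, 14]]
det(C) = (-2)·14 - 13·(-3) = -28 - (-39) = 11
Since det(C) ≠ 0, rank(C) = 2 and the system is completely controllable.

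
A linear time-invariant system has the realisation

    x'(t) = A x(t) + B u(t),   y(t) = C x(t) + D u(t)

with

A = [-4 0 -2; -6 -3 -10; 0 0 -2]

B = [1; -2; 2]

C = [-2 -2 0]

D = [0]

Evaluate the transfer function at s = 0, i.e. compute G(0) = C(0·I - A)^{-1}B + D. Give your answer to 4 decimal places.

G(0) = C(-A)^{-1}B + D = -C A^{-1} B + D.
det A = -24, so A^{-1} = (1/-24)·adj(A) = [[-1/4, 0, 1/4], [1/2, -1/3, 7/6], [0, 0, -1/2]]
A^{-1} B = [1/4, 7/2, -1]^T
C A^{-1} B = -15/2
G(0) = D - C A^{-1} B = 0 - (-15/2) = 15/2 ≈ 7.5000

7.5000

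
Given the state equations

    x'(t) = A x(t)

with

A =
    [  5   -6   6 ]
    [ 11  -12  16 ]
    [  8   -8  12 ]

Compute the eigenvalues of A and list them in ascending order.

-1, 2, 4

det(sI - A) = s^3 - (tr A)s^2 + (M11 + M22 + M33)s - det A, where Mii is the 2×2 principal minor of A obtained by deleting row i and column i.
tr A = 5 + (-12) + 12 = 5; M11 = (-12)·12 - 16·(-8) = -144 - (-128) = -16; M22 = 5·12 - 6·8 = 60 - 48 = 12; M33 = 5·(-12) - (-6)·11 = -60 - (-66) = 6; sum of minors = 2.
det A = 5·((-12)·12 - 16·(-8)) - (-6)·(11·12 - 16·8) + 6·(11·(-8) - (-12)·8) = 5·(-16) - (-6)·4 + 6·8 = -8.
So p(s) = det(sI - A) = s^3 - 5s^2 + 2s + 8.
Rational-root test: any integer root divides 8. Testing small divisors, s = -1 works: p(-1) = -1 + (-5) + (-2) + 8 = 0, so (s + 1) is a factor.
Dividing, p(s) = (s + 1)(s^2 - 6s + 8).
Factor s^2 - 6s + 8: two numbers with sum 6 and product 8 are 4 and 2, so s^2 - 6s + 8 = (s - 4)(s - 2).
Hence p(s) = (s - 4) (s - 2) (s + 1), with roots -1, 2, 4.
At least one eigenvalue has non-negative real part, so the system is not asymptotically stable.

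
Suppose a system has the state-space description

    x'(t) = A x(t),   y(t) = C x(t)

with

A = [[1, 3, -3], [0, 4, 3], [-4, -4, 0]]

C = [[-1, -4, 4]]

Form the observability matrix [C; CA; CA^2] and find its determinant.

CA = [[-17, -35, -9]]
CA^2 = [[19, -155, -54]]
Observability matrix O = [C; CA; CA^2] = [[-1, -4, 4], [-17, -35, -9], [19, -155, -54]]
Expanding along the first row, det(O) = (-1)·((-35)·(-54) - (-9)·(-155)) - (-4)·((-17)·(-54) - (-9)·19) + 4·((-17)·(-155) - (-35)·19) = (-1)·495 - (-4)·1089 + 4·3300 = 17061
Since det(O) ≠ 0, rank(O) = 3 and the system is completely observable.

17061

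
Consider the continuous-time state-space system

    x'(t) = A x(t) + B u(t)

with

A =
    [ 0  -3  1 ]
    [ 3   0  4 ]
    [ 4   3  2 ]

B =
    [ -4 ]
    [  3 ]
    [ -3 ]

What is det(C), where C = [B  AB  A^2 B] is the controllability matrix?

-24413

AB = [[-12], [-24], [-13]]
A^2B = [[59], [-88], [-146]]
Controllability matrix C = [B  AB  A^2B] = [[-4, -12, 59], [3, -24, -88], [-3, -13, -146]]
Expanding along the first row, det(C) = (-4)·((-24)·(-146) - (-88)·(-13)) - (-12)·(3·(-146) - (-88)·(-3)) + 59·(3·(-13) - (-24)·(-3)) = (-4)·2360 - (-12)·(-702) + 59·(-111) = -24413
Since det(C) ≠ 0, rank(C) = 3 and the system is completely controllable.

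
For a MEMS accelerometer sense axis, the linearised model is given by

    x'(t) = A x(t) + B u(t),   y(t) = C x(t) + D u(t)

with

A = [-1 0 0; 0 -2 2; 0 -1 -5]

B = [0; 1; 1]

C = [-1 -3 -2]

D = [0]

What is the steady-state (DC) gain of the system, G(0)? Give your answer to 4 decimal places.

-1.9167

G(0) = C(-A)^{-1}B + D = -C A^{-1} B + D.
det A = -12, so A^{-1} = (1/-12)·adj(A) = [[-1, 0, 0], [0, -5/12, -1/6], [0, 1/12, -1/6]]
A^{-1} B = [0, -7/12, -1/12]^T
C A^{-1} B = 23/12
G(0) = D - C A^{-1} B = 0 - (23/12) = -23/12 ≈ -1.9167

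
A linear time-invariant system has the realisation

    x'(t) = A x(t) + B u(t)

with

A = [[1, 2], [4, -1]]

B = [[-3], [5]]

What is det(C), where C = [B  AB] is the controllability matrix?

16

AB = [[7], [-17]]
Controllability matrix C = [B  AB] = [[-3, 7], [5, -17]]
det(C) = (-3)·(-17) - 7·5 = 51 - 35 = 16
Since det(C) ≠ 0, rank(C) = 2 and the system is completely controllable.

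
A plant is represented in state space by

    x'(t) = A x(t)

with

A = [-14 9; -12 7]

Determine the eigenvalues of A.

det(sI - A) = s^2 - (tr A)s + det A, with tr A = (-14) + 7 = -7 and det A = (-14)·7 - 9·(-12) = -98 - (-108) = 10.
So p(s) = det(sI - A) = s^2 + 7s + 10.
Factor s^2 + 7s + 10: two numbers with sum -7 and product 10 are -2 and -5, so s^2 + 7s + 10 = (s + 2)(s + 5).
Hence p(s) = (s + 2) (s + 5), with roots -5, -2.
All eigenvalues have negative real part, so the system is asymptotically stable.

-5, -2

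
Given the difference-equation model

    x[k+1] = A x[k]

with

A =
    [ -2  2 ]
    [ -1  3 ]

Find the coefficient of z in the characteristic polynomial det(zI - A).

For a 2×2 matrix, det(zI - A) = z^2 - (tr A)z + det A.
tr A = 1, det A = -4.
So p(z) = z^2 - z - 4.
The coefficient of z is -1.

-1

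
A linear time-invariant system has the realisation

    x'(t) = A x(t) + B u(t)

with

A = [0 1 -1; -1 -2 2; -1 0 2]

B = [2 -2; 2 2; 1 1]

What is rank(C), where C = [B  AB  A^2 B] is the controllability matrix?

AB = [[1, 1], [-4, 0], [0, 4]]
A^2B = [[-4, -4], [7, 7], [-1, 7]]
Controllability matrix C = [B  AB  A^2B] = [[2, -2, 1, 1, -4, -4], [2, 2, -4, 0, 7, 7], [1, 1, 0, 4, -1, 7]]
Take the 3×3 submatrix of C formed by columns 1, 2, 3: [[2, -2, 1], [2, 2, -4], [1, 1, 0]]. Its determinant is 2·(2·0 - (-4)·1) - (-2)·(2·0 - (-4)·1) + 1·(2·1 - 2·1) = 2·4 - (-2)·4 + 1·0 = 16 ≠ 0.
So rank(C) ≥ 3; since C has 3 rows, rank(C) = 3.
rank(C) = 3 = n, so the pair (A, B) is completely controllable.

3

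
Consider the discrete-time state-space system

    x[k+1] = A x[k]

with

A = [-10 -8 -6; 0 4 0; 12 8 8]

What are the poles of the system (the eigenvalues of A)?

-4, 2, 4

det(zI - A) = z^3 - (tr A)z^2 + (M11 + M22 + M33)z - det A, where Mii is the 2×2 principal minor of A obtained by deleting row i and column i.
tr A = (-10) + 4 + 8 = 2; M11 = 4·8 - 0·8 = 32 - 0 = 32; M22 = (-10)·8 - (-6)·12 = -80 - (-72) = -8; M33 = (-10)·4 - (-8)·0 = -40 - 0 = -40; sum of minors = -16.
det A = (-10)·(4·8 - 0·8) - (-8)·(0·8 - 0·12) + (-6)·(0·8 - 4·12) = (-10)·32 - (-8)·0 + (-6)·(-48) = -32.
So p(z) = det(zI - A) = z^3 - 2z^2 - 16z + 32.
Rational-root test: any integer root divides 32. Testing small divisors, z = 2 works: p(2) = 8 + (-8) + (-32) + 32 = 0, so (z - 2) is a factor.
Dividing, p(z) = (z - 2)(z^2 - 16).
Factor z^2 - 16: two numbers with sum 0 and product -16 are 4 and -4, so z^2 - 16 = (z - 4)(z + 4).
Hence p(z) = (z - 4) (z - 2) (z + 4), with roots -4, 2, 4.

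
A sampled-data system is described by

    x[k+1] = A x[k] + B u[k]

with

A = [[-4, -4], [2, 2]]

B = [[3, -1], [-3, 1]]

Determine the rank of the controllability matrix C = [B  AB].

AB = [[0, 0], [0, 0]]
Controllability matrix C = [B  AB] = [[3, -1, 0, 0], [-3, 1, 0, 0]]
Every column of C is a scalar multiple of column 1 = [3, -3] (multipliers 1, -1/3, 0, 0), so the columns span a one-dimensional space.
C ≠ 0, hence rank(C) = 1.
rank(C) = 1 < n = 2, so the pair (A, B) is not completely controllable.

1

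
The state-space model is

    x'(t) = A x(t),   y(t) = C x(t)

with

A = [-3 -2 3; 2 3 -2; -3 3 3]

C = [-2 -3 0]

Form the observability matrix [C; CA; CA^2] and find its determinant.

CA = [[0, -5, 0]]
CA^2 = [[-10, -15, 10]]
Observability matrix O = [C; CA; CA^2] = [[-2, -3, 0], [0, -5, 0], [-10, -15, 10]]
Expanding along the first row, det(O) = (-2)·((-5)·10 - 0·(-15)) - (-3)·(0·10 - 0·(-10)) + 0·(0·(-15) - (-5)·(-10)) = (-2)·(-50) - (-3)·0 + 0·(-50) = 100
Since det(O) ≠ 0, rank(O) = 3 and the system is completely observable.

100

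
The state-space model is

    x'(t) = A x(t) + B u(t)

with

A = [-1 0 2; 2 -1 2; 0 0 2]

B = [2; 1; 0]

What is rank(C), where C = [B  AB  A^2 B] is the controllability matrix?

AB = [[-2], [3], [0]]
A^2B = [[2], [-7], [0]]
Controllability matrix C = [B  AB  A^2B] = [[2, -2, 2], [1, 3, -7], [0, 0, 0]]
Row 3 of C is identically zero, so rank(C) ≤ 2.
The 2×2 minor from rows 1, 2, columns 1, 2 is 2·3 - (-2)·1 = 6 - (-2) = 8 ≠ 0, so rank(C) = 2.
rank(C) = 2 < n = 3, so the pair (A, B) is not completely controllable.

2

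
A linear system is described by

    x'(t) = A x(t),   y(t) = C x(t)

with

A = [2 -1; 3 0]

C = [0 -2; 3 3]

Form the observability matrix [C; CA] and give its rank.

2

CA = [[-6, 0], [15, -3]]
Observability matrix O = [C; CA] = [[0, -2], [3, 3], [-6, 0], [15, -3]]
Take the 2×2 submatrix of O formed by rows 1, 2: [[0, -2], [3, 3]]. Its determinant is 0·3 - (-2)·3 = 0 - (-6) = 6 ≠ 0.
So rank(O) ≥ 2; since O has 2 columns, rank(O) = 2.
rank(O) = 2 = n, so the pair (A, C) is completely observable.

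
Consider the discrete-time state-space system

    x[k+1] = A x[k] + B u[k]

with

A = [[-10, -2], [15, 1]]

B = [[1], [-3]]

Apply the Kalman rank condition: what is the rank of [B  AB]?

1

AB = [[-4], [12]]
Controllability matrix C = [B  AB] = [[1, -4], [-3, 12]]
Every column of C is a scalar multiple of column 1 = [1, -3] (multipliers 1, -4), so the columns span a one-dimensional space.
C ≠ 0, hence rank(C) = 1.
rank(C) = 1 < n = 2, so the pair (A, B) is not completely controllable.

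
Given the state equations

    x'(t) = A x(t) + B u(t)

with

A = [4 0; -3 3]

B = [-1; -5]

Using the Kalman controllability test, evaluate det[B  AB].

AB = [[-4], [-12]]
Controllability matrix C = [B  AB] = [[-1, -4], [-5, -12]]
det(C) = (-1)·(-12) - (-4)·(-5) = 12 - 20 = -8
Since det(C) ≠ 0, rank(C) = 2 and the system is completely controllable.

-8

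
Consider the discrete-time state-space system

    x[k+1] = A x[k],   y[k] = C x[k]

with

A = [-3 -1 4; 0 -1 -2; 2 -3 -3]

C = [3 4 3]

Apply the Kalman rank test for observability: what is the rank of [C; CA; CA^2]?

CA = [[-3, -16, -5]]
CA^2 = [[-1, 34, 35]]
Observability matrix O = [C; CA; CA^2] = [[3, 4, 3], [-3, -16, -5], [-1, 34, 35]]
det(O) = 3·((-16)·35 - (-5)·34) - 4·((-3)·35 - (-5)·(-1)) + 3·((-3)·34 - (-16)·(-1)) = 3·(-390) - 4·(-110) + 3·(-118) = -1084 ≠ 0, so rank(O) = 3.
rank(O) = 3 = n, so the pair (A, C) is completely observable.

3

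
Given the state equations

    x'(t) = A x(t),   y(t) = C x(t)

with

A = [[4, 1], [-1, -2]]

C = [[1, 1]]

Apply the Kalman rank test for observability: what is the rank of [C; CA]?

CA = [[3, -1]]
Observability matrix O = [C; CA] = [[1, 1], [3, -1]]
det(O) = 1·(-1) - 1·3 = -1 - 3 = -4 ≠ 0, so rank(O) = 2.
rank(O) = 2 = n, so the pair (A, C) is completely observable.

2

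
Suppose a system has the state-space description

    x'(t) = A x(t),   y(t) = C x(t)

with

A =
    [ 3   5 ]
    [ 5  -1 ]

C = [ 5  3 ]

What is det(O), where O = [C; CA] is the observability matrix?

20

CA = [[30, 22]]
Observability matrix O = [C; CA] = [[5, 3], [30, 22]]
det(O) = 5·22 - 3·30 = 110 - 90 = 20
Since det(O) ≠ 0, rank(O) = 2 and the system is completely observable.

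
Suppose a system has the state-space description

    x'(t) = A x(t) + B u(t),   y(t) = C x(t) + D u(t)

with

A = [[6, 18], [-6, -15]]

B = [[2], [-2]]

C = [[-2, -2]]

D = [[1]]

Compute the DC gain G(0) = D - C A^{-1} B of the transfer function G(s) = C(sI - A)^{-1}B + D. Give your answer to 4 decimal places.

1.6667

G(0) = C(-A)^{-1}B + D = -C A^{-1} B + D.
det A = 18, so A^{-1} = (1/18)·adj(A) = [[-5/6, -1], [1/3, 1/3]]
A^{-1} B = [1/3, 0]^T
C A^{-1} B = -2/3
G(0) = D - C A^{-1} B = 1 - (-2/3) = 5/3 ≈ 1.6667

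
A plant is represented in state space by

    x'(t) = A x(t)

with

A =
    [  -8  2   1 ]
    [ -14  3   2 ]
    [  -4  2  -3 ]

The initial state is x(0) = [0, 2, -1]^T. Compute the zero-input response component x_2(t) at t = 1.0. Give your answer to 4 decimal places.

1.9452

det(sI - A) = s^3 - (tr A)s^2 + (M11 + M22 + M33)s - det A, where Mii is the 2×2 principal minor of A obtained by deleting row i and column i.
tr A = (-8) + 3 + (-3) = -8; M11 = 3·(-3) - 2·2 = -9 - 4 = -13; M22 = (-8)·(-3) - 1·(-4) = 24 - (-4) = 28; M33 = (-8)·3 - 2·(-14) = -24 - (-28) = 4; sum of minors = 19.
det A = (-8)·(3·(-3) - 2·2) - 2·((-14)·(-3) - 2·(-4)) + 1·((-14)·2 - 3·(-4)) = (-8)·(-13) - 2·50 + 1·(-16) = -12.
So p(s) = det(sI - A) = s^3 + 8s^2 + 19s + 12.
Rational-root test: any integer root divides 12. Testing small divisors, s = -1 works: p(-1) = -1 + 8 + (-19) + 12 = 0, so (s + 1) is a factor.
Dividing, p(s) = (s + 1)(s^2 + 7s + 12).
Factor s^2 + 7s + 12: two numbers with sum -7 and product 12 are -3 and -4, so s^2 + 7s + 12 = (s + 3)(s + 4).
Hence p(s) = (s + 1) (s + 3) (s + 4), with roots -4, -3, -1.
The eigenvalues -4, -3, -1 are distinct and real, so A is diagonalisable and x(t) = e^{At} x(0) = V diag(e^{λ_i t}) V^{-1} x(0), where the columns of V are the eigenvectors.
λ = -4: A - (-4)I = [[-4, 2, 1], [-14, 7, 2], [-4, 2, 1]]. v must be orthogonal to every row; (row 1) × (row 2) = [-3, -6, 0], so take v_1 = [1, 2, 0]^T.
λ = -3: A - (-3)I = [[-5, 2, 1], [-14, 6, 2], [-4, 2, 0]]. v must be orthogonal to every row; (row 1) × (row 2) = [-2, -4, -2], so take v_2 = [1, 2, 1]^T.
λ = -1: A - (-1)I = [[-7, 2, 1], [-14, 4, 2], [-4, 2, -2]]. v must be orthogonal to every row; (row 1) × (row 3) = [-6, -18, -6], so take v_3 = [1, 3, 1]^T.
V = [v_1 v_2 v_3] = [[1, 1, 1], [2, 2, 3], [0, 1, 1]] has det V = -1, so V^{-1} = adj(V)/det V = [[1, 0, -1], [2, -1, 1], [-2, 1, 0]].
Modal coordinates z(0) = V^{-1} x(0): 1·0 + 0·2 + (-1)·(-1) = 1; 2·0 + (-1)·2 + 1·(-1) = -3; (-2)·0 + 1·2 + 0·(-1) = 2; so z(0) = [1, -3, 2]^T.
x_2(t) = Σ_i (v_i)_2 · z_i(0) · e^{λ_i t} (row 2 of V times the modal terms).
x_2(1.0) = 2·1·e^{-4·1.0} + 2·(-3)·e^{-3·1.0} + 3·2·e^{-1·1.0} = 2·0.018316 + (-6)·0.049787 + 6·0.367879 = 1.9452.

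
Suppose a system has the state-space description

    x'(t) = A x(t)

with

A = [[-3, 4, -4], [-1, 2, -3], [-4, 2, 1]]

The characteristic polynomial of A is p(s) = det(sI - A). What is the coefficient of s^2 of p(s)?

Expand det(sI - A) for the 3×3 matrix.
p(s) = s^3 - 13s - 4.
(Check: constant term = det(-A) = (-1)^3 det A = -4; coefficient of s^2 = -tr A = 0.)
The coefficient of s^2 is 0.

0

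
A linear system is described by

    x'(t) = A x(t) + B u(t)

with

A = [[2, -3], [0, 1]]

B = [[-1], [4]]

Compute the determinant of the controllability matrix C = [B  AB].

AB = [[-14], [4]]
Controllability matrix C = [B  AB] = [[-1, -14], [4, 4]]
det(C) = (-1)·4 - (-14)·4 = -4 - (-56) = 52
Since det(C) ≠ 0, rank(C) = 2 and the system is completely controllable.

52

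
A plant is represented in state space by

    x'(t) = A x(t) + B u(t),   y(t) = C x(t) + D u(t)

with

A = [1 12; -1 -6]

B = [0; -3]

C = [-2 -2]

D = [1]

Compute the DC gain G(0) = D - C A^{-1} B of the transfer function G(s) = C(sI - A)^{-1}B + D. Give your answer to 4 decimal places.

12.0000

G(0) = C(-A)^{-1}B + D = -C A^{-1} B + D.
det A = 6, so A^{-1} = (1/6)·adj(A) = [[-1, -2], [1/6, 1/6]]
A^{-1} B = [6, -1/2]^T
C A^{-1} B = -11
G(0) = D - C A^{-1} B = 1 - (-11) = 12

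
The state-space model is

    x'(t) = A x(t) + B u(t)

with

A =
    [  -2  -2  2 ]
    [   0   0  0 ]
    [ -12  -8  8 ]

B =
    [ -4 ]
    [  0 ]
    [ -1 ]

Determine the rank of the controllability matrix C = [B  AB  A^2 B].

2

AB = [[6], [0], [40]]
A^2B = [[68], [0], [248]]
Controllability matrix C = [B  AB  A^2B] = [[-4, 6, 68], [0, 0, 0], [-1, 40, 248]]
Row 2 of C is identically zero, so rank(C) ≤ 2.
The 2×2 minor from rows 1, 3, columns 1, 2 is (-4)·40 - 6·(-1) = -160 - (-6) = -154 ≠ 0, so rank(C) = 2.
rank(C) = 2 < n = 3, so the pair (A, B) is not completely controllable.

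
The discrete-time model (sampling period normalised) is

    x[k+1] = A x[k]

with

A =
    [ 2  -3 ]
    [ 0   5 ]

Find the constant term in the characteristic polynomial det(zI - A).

10

For a 2×2 matrix, det(zI - A) = z^2 - (tr A)z + det A.
tr A = 7, det A = 10.
So p(z) = z^2 - 7z + 10.
The constant term is 10.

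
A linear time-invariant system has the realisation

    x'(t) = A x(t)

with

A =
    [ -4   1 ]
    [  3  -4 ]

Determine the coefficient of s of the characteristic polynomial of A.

8

For a 2×2 matrix, det(sI - A) = s^2 - (tr A)s + det A.
tr A = -8, det A = 13.
So p(s) = s^2 + 8s + 13.
The coefficient of s is 8.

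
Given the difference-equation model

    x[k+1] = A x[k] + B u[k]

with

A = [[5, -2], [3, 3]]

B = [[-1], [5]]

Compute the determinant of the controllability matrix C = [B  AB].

63

AB = [[-15], [12]]
Controllability matrix C = [B  AB] = [[-1, -15], [5, 12]]
det(C) = (-1)·12 - (-15)·5 = -12 - (-75) = 63
Since det(C) ≠ 0, rank(C) = 2 and the system is completely controllable.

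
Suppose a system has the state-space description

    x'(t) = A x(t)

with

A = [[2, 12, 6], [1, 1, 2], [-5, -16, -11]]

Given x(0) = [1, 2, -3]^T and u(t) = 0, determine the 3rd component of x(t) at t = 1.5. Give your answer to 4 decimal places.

-0.5350

det(sI - A) = s^3 - (tr A)s^2 + (M11 + M22 + M33)s - det A, where Mii is the 2×2 principal minor of A obtained by deleting row i and column i.
tr A = 2 + 1 + (-11) = -8; M11 = 1·(-11) - 2·(-16) = -11 - (-32) = 21; M22 = 2·(-11) - 6·(-5) = -22 - (-30) = 8; M33 = 2·1 - 12·1 = 2 - 12 = -10; sum of minors = 19.
det A = 2·(1·(-11) - 2·(-16)) - 12·(1·(-11) - 2·(-5)) + 6·(1·(-16) - 1·(-5)) = 2·21 - 12·(-1) + 6·(-11) = -12.
So p(s) = det(sI - A) = s^3 + 8s^2 + 19s + 12.
Rational-root test: any integer root divides 12. Testing small divisors, s = -1 works: p(-1) = -1 + 8 + (-19) + 12 = 0, so (s + 1) is a factor.
Dividing, p(s) = (s + 1)(s^2 + 7s + 12).
Factor s^2 + 7s + 12: two numbers with sum -7 and product 12 are -3 and -4, so s^2 + 7s + 12 = (s + 3)(s + 4).
Hence p(s) = (s + 1) (s + 3) (s + 4), with roots -4, -3, -1.
The eigenvalues -4, -3, -1 are distinct and real, so A is diagonalisable and x(t) = e^{At} x(0) = V diag(e^{λ_i t}) V^{-1} x(0), where the columns of V are the eigenvectors.
λ = -4: A - (-4)I = [[6, 12, 6], [1, 5, 2], [-5, -16, -7]]. v must be orthogonal to every row; (row 1) × (row 2) = [-6, -6, 18], so take v_1 = [-1, -1, 3]^T.
λ = -3: A - (-3)I = [[5, 12, 6], [1, 4, 2], [-5, -16, -8]]. v must be orthogonal to every row; (row 1) × (row 2) = [0, -4, 8], so take v_2 = [0, 1, -2]^T.
λ = -1: A - (-1)I = [[3, 12, 6], [1, 2, 2], [-5, -16, -10]]. v must be orthogonal to every row; (row 1) × (row 2) = [12, 0, -6], so take v_3 = [-2, 0, 1]^T.
V = [v_1 v_2 v_3] = [[-1, 0, -2], [-1, 1, 0], [3, -2, 1]] has det V = 1, so V^{-1} = adj(V)/det V = [[1, 4, 2], [1, 5, 2], [-1, -2, -1]].
Modal coordinates z(0) = V^{-1} x(0): 1·1 + 4·2 + 2·(-3) = 3; 1·1 + 5·2 + 2·(-3) = 5; (-1)·1 + (-2)·2 + (-1)·(-3) = -2; so z(0) = [3, 5, -2]^T.
x_3(t) = Σ_i (v_i)_3 · z_i(0) · e^{λ_i t} (row 3 of V times the modal terms).
x_3(1.5) = 3·3·e^{-4·1.5} + (-2)·5·e^{-3·1.5} + 1·(-2)·e^{-1·1.5} = 9·0.002479 + (-10)·0.011109 + (-2)·0.223130 = -0.5350.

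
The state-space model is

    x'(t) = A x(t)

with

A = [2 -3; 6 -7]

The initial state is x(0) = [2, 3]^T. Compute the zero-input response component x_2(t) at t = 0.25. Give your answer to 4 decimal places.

1.5146

det(sI - A) = s^2 - (tr A)s + det A, with tr A = 2 + (-7) = -5 and det A = 2·(-7) - (-3)·6 = -14 - (-18) = 4.
So p(s) = det(sI - A) = s^2 + 5s + 4.
Factor s^2 + 5s + 4: two numbers with sum -5 and product 4 are -1 and -4, so s^2 + 5s + 4 = (s + 1)(s + 4).
Hence p(s) = (s + 1) (s + 4), with roots -4, -1.
The eigenvalues -4, -1 are distinct and real, so A is diagonalisable and x(t) = e^{At} x(0) = V diag(e^{λ_i t}) V^{-1} x(0), where the columns of V are the eigenvectors.
λ = -4: A - (-4)I = [[6, -3], [6, -3]]. Row 1 gives 6·v1 + (-3)·v2 = 0, so take v_1 = [-1, -2]^T.
λ = -1: A - (-1)I = [[3, -3], [6, -6]]. Row 1 gives 3·v1 + (-3)·v2 = 0, so take v_2 = [1, 1]^T.
V = [v_1 v_2] = [[-1, 1], [-2, 1]] has det V = 1, so V^{-1} = adj(V)/det V = [[1, -1], [2, -1]].
Modal coordinates z(0) = V^{-1} x(0): 1·2 + (-1)·3 = -1; 2·2 + (-1)·3 = 1; so z(0) = [-1, 1]^T.
x_2(t) = Σ_i (v_i)_2 · z_i(0) · e^{λ_i t} (row 2 of V times the modal terms).
x_2(0.25) = (-2)·(-1)·e^{-4·0.25} + 1·1·e^{-1·0.25} = 2·0.367879 + 1·0.778801 = 1.5146.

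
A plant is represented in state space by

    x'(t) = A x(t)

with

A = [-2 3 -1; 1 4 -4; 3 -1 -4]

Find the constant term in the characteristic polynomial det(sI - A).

Expand det(sI - A) for the 3×3 matrix.
p(s) = s^3 + 2s^2 - 20s - 29.
(Check: constant term = det(-A) = (-1)^3 det A = -29; coefficient of s^2 = -tr A = 2.)
The constant term is -29.

-29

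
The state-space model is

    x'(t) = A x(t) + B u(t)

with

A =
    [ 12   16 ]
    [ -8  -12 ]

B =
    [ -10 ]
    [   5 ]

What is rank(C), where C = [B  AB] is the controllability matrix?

AB = [[-40], [20]]
Controllability matrix C = [B  AB] = [[-10, -40], [5, 20]]
Every column of C is a scalar multiple of column 1 = [-10, 5] (multipliers 1, 4), so the columns span a one-dimensional space.
C ≠ 0, hence rank(C) = 1.
rank(C) = 1 < n = 2, so the pair (A, B) is not completely controllable.

1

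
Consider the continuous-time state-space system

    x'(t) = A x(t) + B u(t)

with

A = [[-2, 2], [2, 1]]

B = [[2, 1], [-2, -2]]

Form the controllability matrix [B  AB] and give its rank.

AB = [[-8, -6], [2, 0]]
Controllability matrix C = [B  AB] = [[2, 1, -8, -6], [-2, -2, 2, 0]]
Take the 2×2 submatrix of C formed by columns 1, 2: [[2, 1], [-2, -2]]. Its determinant is 2·(-2) - 1·(-2) = -4 - (-2) = -2 ≠ 0.
So rank(C) ≥ 2; since C has 2 rows, rank(C) = 2.
rank(C) = 2 = n, so the pair (A, B) is completely controllable.

2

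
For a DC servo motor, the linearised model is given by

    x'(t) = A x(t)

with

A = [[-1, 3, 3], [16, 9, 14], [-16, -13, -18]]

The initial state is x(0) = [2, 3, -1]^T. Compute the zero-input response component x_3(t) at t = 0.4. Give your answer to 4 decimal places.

-8.2957

det(sI - A) = s^3 - (tr A)s^2 + (M11 + M22 + M33)s - det A, where Mii is the 2×2 principal minor of A obtained by deleting row i and column i.
tr A = (-1) + 9 + (-18) = -10; M11 = 9·(-18) - 14·(-13) = -162 - (-182) = 20; M22 = (-1)·(-18) - 3·(-16) = 18 - (-48) = 66; M33 = (-1)·9 - 3·16 = -9 - 48 = -57; sum of minors = 29.
det A = (-1)·(9·(-18) - 14·(-13)) - 3·(16·(-18) - 14·(-16)) + 3·(16·(-13) - 9·(-16)) = (-1)·20 - 3·(-64) + 3·(-64) = -20.
So p(s) = det(sI - A) = s^3 + 10s^2 + 29s + 20.
Rational-root test: any integer root divides 20. Testing small divisors, s = -1 works: p(-1) = -1 + 10 + (-29) + 20 = 0, so (s + 1) is a factor.
Dividing, p(s) = (s + 1)(s^2 + 9s + 20).
Factor s^2 + 9s + 20: two numbers with sum -9 and product 20 are -4 and -5, so s^2 + 9s + 20 = (s + 4)(s + 5).
Hence p(s) = (s + 1) (s + 4) (s + 5), with roots -5, -4, -1.
The eigenvalues -5, -4, -1 are distinct and real, so A is diagonalisable and x(t) = e^{At} x(0) = V diag(e^{λ_i t}) V^{-1} x(0), where the columns of V are the eigenvectors.
λ = -5: A - (-5)I = [[4, 3, 3], [16, 14, 14], [-16, -13, -13]]. v must be orthogonal to every row; (row 1) × (row 2) = [0, -8, 8], so take v_1 = [0, -1, 1]^T.
λ = -4: A - (-4)I = [[3, 3, 3], [16, 13, 14], [-16, -13, -14]]. v must be orthogonal to every row; (row 1) × (row 2) = [3, 6, -9], so take v_2 = [1, 2, -3]^T.
λ = -1: A - (-1)I = [[0, 3, 3], [16, 10, 14], [-16, -13, -17]]. v must be orthogonal to every row; (row 1) × (row 2) = [12, 48, -48], so take v_3 = [-1, -4, 4]^T.
V = [v_1 v_2 v_3] = [[0, 1, -1], [-1, 2, -4], [1, -3, 4]] has det V = -1, so V^{-1} = adj(V)/det V = [[4, 1, 2], [0, -1, -1], [-1, -1, -1]].
Modal coordinates z(0) = V^{-1} x(0): 4·2 + 1·3 + 2·(-1) = 9; 0·2 + (-1)·3 + (-1)·(-1) = -2; (-1)·2 + (-1)·3 + (-1)·(-1) = -4; so z(0) = [9, -2, -4]^T.
x_3(t) = Σ_i (v_i)_3 · z_i(0) · e^{λ_i t} (row 3 of V times the modal terms).
x_3(0.4) = 1·9·e^{-5·0.4} + (-3)·(-2)·e^{-4·0.4} + 4·(-4)·e^{-1·0.4} = 9·0.135335 + 6·0.201897 + (-16)·0.670320 = -8.2957.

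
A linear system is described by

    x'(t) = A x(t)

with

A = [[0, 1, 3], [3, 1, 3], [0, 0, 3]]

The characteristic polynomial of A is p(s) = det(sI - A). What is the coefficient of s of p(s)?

0

Expand det(sI - A) for the 3×3 matrix.
p(s) = s^3 - 4s^2 + 9.
(Check: constant term = det(-A) = (-1)^3 det A = 9; coefficient of s^2 = -tr A = -4.)
The coefficient of s is 0.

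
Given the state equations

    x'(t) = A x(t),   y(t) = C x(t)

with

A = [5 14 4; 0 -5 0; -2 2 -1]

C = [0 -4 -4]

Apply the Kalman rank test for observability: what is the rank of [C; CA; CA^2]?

CA = [[8, 12, 4]]
CA^2 = [[32, 60, 28]]
Observability matrix O = [C; CA; CA^2] = [[0, -4, -4], [8, 12, 4], [32, 60, 28]]
The columns c1, c2, c3 of O are linearly dependent: c1 - c2 + c3 = 0 (check each entry), so rank(O) ≤ 2.
The 2×2 minor from rows 1, 2, columns 1, 2 is 0·12 - (-4)·8 = 0 - (-32) = 32 ≠ 0, so rank(O) = 2.
rank(O) = 2 < n = 3, so the pair (A, C) is not completely observable.

2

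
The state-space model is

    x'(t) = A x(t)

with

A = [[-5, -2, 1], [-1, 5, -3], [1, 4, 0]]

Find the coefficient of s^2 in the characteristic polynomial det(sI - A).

Expand det(sI - A) for the 3×3 matrix.
p(s) = s^3 - 16s + 63.
(Check: constant term = det(-A) = (-1)^3 det A = 63; coefficient of s^2 = -tr A = 0.)
The coefficient of s^2 is 0.

0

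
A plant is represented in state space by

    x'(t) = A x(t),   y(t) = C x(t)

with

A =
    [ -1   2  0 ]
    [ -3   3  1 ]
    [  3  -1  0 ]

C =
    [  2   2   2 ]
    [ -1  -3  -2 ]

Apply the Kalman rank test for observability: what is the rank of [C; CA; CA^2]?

CA = [[-2, 8, 2], [4, -9, -3]]
CA^2 = [[-16, 18, 8], [14, -16, -9]]
Observability matrix O = [C; CA; CA^2] = [[2, 2, 2], [-1, -3, -2], [-2, 8, 2], [4, -9, -3], [-16, 18, 8], [14, -16, -9]]
Take the 3×3 submatrix of O formed by rows 1, 2, 3: [[2, 2, 2], [-1, -3, -2], [-2, 8, 2]]. Its determinant is 2·((-3)·2 - (-2)·8) - 2·((-1)·2 - (-2)·(-2)) + 2·((-1)·8 - (-3)·(-2)) = 2·10 - 2·(-6) + 2·(-14) = 4 ≠ 0.
So rank(O) ≥ 3; since O has 3 columns, rank(O) = 3.
rank(O) = 3 = n, so the pair (A, C) is completely observable.

3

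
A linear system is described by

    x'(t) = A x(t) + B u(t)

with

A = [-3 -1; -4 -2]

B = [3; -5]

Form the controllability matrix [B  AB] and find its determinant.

-26

AB = [[-4], [-2]]
Controllability matrix C = [B  AB] = [[3, -4], [-5, -2]]
det(C) = 3·(-2) - (-4)·(-5) = -6 - 20 = -26
Since det(C) ≠ 0, rank(C) = 2 and the system is completely controllable.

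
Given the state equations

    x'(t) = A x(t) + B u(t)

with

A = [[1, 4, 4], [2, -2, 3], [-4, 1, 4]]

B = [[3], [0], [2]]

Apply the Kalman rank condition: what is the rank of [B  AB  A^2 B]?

AB = [[11], [12], [-4]]
A^2B = [[43], [-14], [-48]]
Controllability matrix C = [B  AB  A^2B] = [[3, 11, 43], [0, 12, -14], [2, -4, -48]]
det(C) = 3·(12·(-48) - (-14)·(-4)) - 11·(0·(-48) - (-14)·2) + 43·(0·(-4) - 12·2) = 3·(-632) - 11·28 + 43·(-24) = -3236 ≠ 0, so rank(C) = 3.
rank(C) = 3 = n, so the pair (A, B) is completely controllable.

3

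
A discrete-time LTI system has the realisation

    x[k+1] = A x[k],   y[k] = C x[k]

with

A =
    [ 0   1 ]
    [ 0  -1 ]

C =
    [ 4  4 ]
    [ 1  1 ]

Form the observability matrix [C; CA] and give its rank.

1

CA = [[0, 0], [0, 0]]
Observability matrix O = [C; CA] = [[4, 4], [1, 1], [0, 0], [0, 0]]
Every row of O is a scalar multiple of row 1 = [4, 4] (multipliers 1, 1/4, 0, 0), so the rows span a one-dimensional space.
O ≠ 0, hence rank(O) = 1.
rank(O) = 1 < n = 2, so the pair (A, C) is not completely observable.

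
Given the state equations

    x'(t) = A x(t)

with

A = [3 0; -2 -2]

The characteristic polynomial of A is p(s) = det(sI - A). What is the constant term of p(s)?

-6

For a 2×2 matrix, det(sI - A) = s^2 - (tr A)s + det A.
tr A = 1, det A = -6.
So p(s) = s^2 - s - 6.
The constant term is -6.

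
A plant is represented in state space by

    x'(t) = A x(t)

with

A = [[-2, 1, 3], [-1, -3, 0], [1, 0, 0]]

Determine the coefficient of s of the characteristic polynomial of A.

Expand det(sI - A) for the 3×3 matrix.
p(s) = s^3 + 5s^2 + 4s - 9.
(Check: constant term = det(-A) = (-1)^3 det A = -9; coefficient of s^2 = -tr A = 5.)
The coefficient of s is 4.

4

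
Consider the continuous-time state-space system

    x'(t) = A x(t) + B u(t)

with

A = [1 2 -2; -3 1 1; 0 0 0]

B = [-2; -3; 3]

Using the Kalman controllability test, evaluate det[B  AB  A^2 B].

-1980

AB = [[-14], [6], [0]]
A^2B = [[-2], [48], [0]]
Controllability matrix C = [B  AB  A^2B] = [[-2, -14, -2], [-3, 6, 48], [3, 0, 0]]
Expanding along the first row, det(C) = (-2)·(6·0 - 48·0) - (-14)·((-3)·0 - 48·3) + (-2)·((-3)·0 - 6·3) = (-2)·0 - (-14)·(-144) + (-2)·(-18) = -1980
Since det(C) ≠ 0, rank(C) = 3 and the system is completely controllable.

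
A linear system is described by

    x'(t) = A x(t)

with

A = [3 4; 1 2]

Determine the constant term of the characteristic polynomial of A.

For a 2×2 matrix, det(sI - A) = s^2 - (tr A)s + det A.
tr A = 5, det A = 2.
So p(s) = s^2 - 5s + 2.
The constant term is 2.

2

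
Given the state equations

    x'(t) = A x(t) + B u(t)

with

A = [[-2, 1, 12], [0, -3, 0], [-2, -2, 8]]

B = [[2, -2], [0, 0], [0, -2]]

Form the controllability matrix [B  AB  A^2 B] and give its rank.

AB = [[-4, -20], [0, 0], [-4, -12]]
A^2B = [[-40, -104], [0, 0], [-24, -56]]
Controllability matrix C = [B  AB  A^2B] = [[2, -2, -4, -20, -40, -104], [0, 0, 0, 0, 0, 0], [0, -2, -4, -12, -24, -56]]
Row 2 of C is identically zero, so rank(C) ≤ 2.
The 2×2 minor from rows 1, 3, columns 1, 2 is 2·(-2) - (-2)·0 = -4 - 0 = -4 ≠ 0, so rank(C) = 2.
rank(C) = 2 < n = 3, so the pair (A, B) is not completely controllable.

2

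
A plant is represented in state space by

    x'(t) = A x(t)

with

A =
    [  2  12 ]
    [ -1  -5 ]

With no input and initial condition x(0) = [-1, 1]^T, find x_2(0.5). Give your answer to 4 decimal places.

det(sI - A) = s^2 - (tr A)s + det A, with tr A = 2 + (-5) = -3 and det A = 2·(-5) - 12·(-1) = -10 - (-12) = 2.
So p(s) = det(sI - A) = s^2 + 3s + 2.
Factor s^2 + 3s + 2: two numbers with sum -3 and product 2 are -1 and -2, so s^2 + 3s + 2 = (s + 1)(s + 2).
Hence p(s) = (s + 1) (s + 2), with roots -2, -1.
The eigenvalues -2, -1 are distinct and real, so A is diagonalisable and x(t) = e^{At} x(0) = V diag(e^{λ_i t}) V^{-1} x(0), where the columns of V are the eigenvectors.
λ = -2: A - (-2)I = [[4, 12], [-1, -3]]. Row 1 gives 4·v1 + 12·v2 = 0, so take v_1 = [-3, 1]^T.
λ = -1: A - (-1)I = [[3, 12], [-1, -4]]. Row 1 gives 3·v1 + 12·v2 = 0, so take v_2 = [-4, 1]^T.
V = [v_1 v_2] = [[-3, -4], [1, 1]] has det V = 1, so V^{-1} = adj(V)/det V = [[1, 4], [-1, -3]].
Modal coordinates z(0) = V^{-1} x(0): 1·(-1) + 4·1 = 3; (-1)·(-1) + (-3)·1 = -2; so z(0) = [3, -2]^T.
x_2(t) = Σ_i (v_i)_2 · z_i(0) · e^{λ_i t} (row 2 of V times the modal terms).
x_2(0.5) = 1·3·e^{-2·0.5} + 1·(-2)·e^{-1·0.5} = 3·0.367879 + (-2)·0.606531 = -0.1094.

-0.1094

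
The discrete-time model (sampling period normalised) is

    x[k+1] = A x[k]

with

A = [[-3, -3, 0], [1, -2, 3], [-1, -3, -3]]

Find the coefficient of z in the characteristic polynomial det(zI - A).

Expand det(zI - A) for the 3×3 matrix.
p(z) = z^3 + 8z^2 + 33z + 45.
(Check: constant term = det(-A) = (-1)^3 det A = 45; coefficient of z^2 = -tr A = 8.)
The coefficient of z is 33.

33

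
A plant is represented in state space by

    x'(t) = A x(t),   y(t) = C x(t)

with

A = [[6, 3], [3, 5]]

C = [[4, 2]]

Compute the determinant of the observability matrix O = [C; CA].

CA = [[30, 22]]
Observability matrix O = [C; CA] = [[4, 2], [30, 22]]
det(O) = 4·22 - 2·30 = 88 - 60 = 28
Since det(O) ≠ 0, rank(O) = 2 and the system is completely observable.

28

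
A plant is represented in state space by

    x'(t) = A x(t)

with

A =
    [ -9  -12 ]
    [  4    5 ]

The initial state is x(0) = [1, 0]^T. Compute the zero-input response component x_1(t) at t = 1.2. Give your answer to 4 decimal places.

det(sI - A) = s^2 - (tr A)s + det A, with tr A = (-9) + 5 = -4 and det A = (-9)·5 - (-12)·4 = -45 - (-48) = 3.
So p(s) = det(sI - A) = s^2 + 4s + 3.
Factor s^2 + 4s + 3: two numbers with sum -4 and product 3 are -1 and -3, so s^2 + 4s + 3 = (s + 1)(s + 3).
Hence p(s) = (s + 1) (s + 3), with roots -3, -1.
The eigenvalues -3, -1 are distinct and real, so A is diagonalisable and x(t) = e^{At} x(0) = V diag(e^{λ_i t}) V^{-1} x(0), where the columns of V are the eigenvectors.
λ = -3: A - (-3)I = [[-6, -12], [4, 8]]. Row 1 gives (-6)·v1 + (-12)·v2 = 0, so take v_1 = [2, -1]^T.
λ = -1: A - (-1)I = [[-8, -12], [4, 6]]. Row 1 gives (-8)·v1 + (-12)·v2 = 0, so take v_2 = [3, -2]^T.
V = [v_1 v_2] = [[2, 3], [-1, -2]] has det V = -1, so V^{-1} = adj(V)/det V = [[2, 3], [-1, -2]].
Modal coordinates z(0) = V^{-1} x(0): 2·1 + 3·0 = 2; (-1)·1 + (-2)·0 = -1; so z(0) = [2, -1]^T.
x_1(t) = Σ_i (v_i)_1 · z_i(0) · e^{λ_i t} (row 1 of V times the modal terms).
x_1(1.2) = 2·2·e^{-3·1.2} + 3·(-1)·e^{-1·1.2} = 4·0.027324 + (-3)·0.301194 = -0.7943.

-0.7943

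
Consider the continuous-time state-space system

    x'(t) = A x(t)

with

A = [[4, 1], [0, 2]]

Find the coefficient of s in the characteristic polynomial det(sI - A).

-6

For a 2×2 matrix, det(sI - A) = s^2 - (tr A)s + det A.
tr A = 6, det A = 8.
So p(s) = s^2 - 6s + 8.
The coefficient of s is -6.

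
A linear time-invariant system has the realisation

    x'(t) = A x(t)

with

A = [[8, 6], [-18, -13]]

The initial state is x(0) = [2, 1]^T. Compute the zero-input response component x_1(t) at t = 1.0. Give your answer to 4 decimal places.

3.5323

det(sI - A) = s^2 - (tr A)s + det A, with tr A = 8 + (-13) = -5 and det A = 8·(-13) - 6·(-18) = -104 - (-108) = 4.
So p(s) = det(sI - A) = s^2 + 5s + 4.
Factor s^2 + 5s + 4: two numbers with sum -5 and product 4 are -1 and -4, so s^2 + 5s + 4 = (s + 1)(s + 4).
Hence p(s) = (s + 1) (s + 4), with roots -4, -1.
The eigenvalues -4, -1 are distinct and real, so A is diagonalisable and x(t) = e^{At} x(0) = V diag(e^{λ_i t}) V^{-1} x(0), where the columns of V are the eigenvectors.
λ = -4: A - (-4)I = [[12, 6], [-18, -9]]. Row 1 gives 12·v1 + 6·v2 = 0, so take v_1 = [1, -2]^T.
λ = -1: A - (-1)I = [[9, 6], [-18, -12]]. Row 1 gives 9·v1 + 6·v2 = 0, so take v_2 = [-2, 3]^T.
V = [v_1 v_2] = [[1, -2], [-2, 3]] has det V = -1, so V^{-1} = adj(V)/det V = [[-3, -2], [-2, -1]].
Modal coordinates z(0) = V^{-1} x(0): (-3)·2 + (-2)·1 = -8; (-2)·2 + (-1)·1 = -5; so z(0) = [-8, -5]^T.
x_1(t) = Σ_i (v_i)_1 · z_i(0) · e^{λ_i t} (row 1 of V times the modal terms).
x_1(1.0) = 1·(-8)·e^{-4·1.0} + (-2)·(-5)·e^{-1·1.0} = (-8)·0.018316 + 10·0.367879 = 3.5323.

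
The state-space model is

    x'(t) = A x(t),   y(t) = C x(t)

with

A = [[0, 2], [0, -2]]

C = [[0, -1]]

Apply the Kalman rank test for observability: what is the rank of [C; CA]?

1

CA = [[0, 2]]
Observability matrix O = [C; CA] = [[0, -1], [0, 2]]
Every row of O is a scalar multiple of row 1 = [0, -1] (multipliers 1, -2), so the rows span a one-dimensional space.
O ≠ 0, hence rank(O) = 1.
rank(O) = 1 < n = 2, so the pair (A, C) is not completely observable.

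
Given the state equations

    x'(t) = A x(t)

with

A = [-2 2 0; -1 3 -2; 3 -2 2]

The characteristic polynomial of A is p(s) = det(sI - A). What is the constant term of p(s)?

12

Expand det(sI - A) for the 3×3 matrix.
p(s) = s^3 - 3s^2 - 6s + 12.
(Check: constant term = det(-A) = (-1)^3 det A = 12; coefficient of s^2 = -tr A = -3.)
The constant term is 12.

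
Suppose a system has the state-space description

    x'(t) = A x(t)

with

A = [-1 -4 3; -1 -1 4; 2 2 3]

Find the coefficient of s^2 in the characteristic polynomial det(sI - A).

Expand det(sI - A) for the 3×3 matrix.
p(s) = s^3 - s^2 - 23s + 33.
(Check: constant term = det(-A) = (-1)^3 det A = 33; coefficient of s^2 = -tr A = -1.)
The coefficient of s^2 is -1.

-1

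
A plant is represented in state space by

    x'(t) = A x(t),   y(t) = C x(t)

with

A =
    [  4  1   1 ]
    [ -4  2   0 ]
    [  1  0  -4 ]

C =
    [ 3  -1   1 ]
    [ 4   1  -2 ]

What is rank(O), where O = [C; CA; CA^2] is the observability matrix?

3

CA = [[17, 1, -1], [10, 6, 12]]
CA^2 = [[63, 19, 21], [28, 22, -38]]
Observability matrix O = [C; CA; CA^2] = [[3, -1, 1], [4, 1, -2], [17, 1, -1], [10, 6, 12], [63, 19, 21], [28, 22, -38]]
Take the 3×3 submatrix of O formed by rows 1, 2, 3: [[3, -1, 1], [4, 1, -2], [17, 1, -1]]. Its determinant is 3·(1·(-1) - (-2)·1) - (-1)·(4·(-1) - (-2)·17) + 1·(4·1 - 1·17) = 3·1 - (-1)·30 + 1·(-13) = 20 ≠ 0.
So rank(O) ≥ 3; since O has 3 columns, rank(O) = 3.
rank(O) = 3 = n, so the pair (A, C) is completely observable.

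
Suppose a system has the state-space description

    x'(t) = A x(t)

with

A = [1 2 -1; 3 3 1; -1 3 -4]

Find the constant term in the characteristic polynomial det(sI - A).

5

Expand det(sI - A) for the 3×3 matrix.
p(s) = s^3 - 23s + 5.
(Check: constant term = det(-A) = (-1)^3 det A = 5; coefficient of s^2 = -tr A = 0.)
The constant term is 5.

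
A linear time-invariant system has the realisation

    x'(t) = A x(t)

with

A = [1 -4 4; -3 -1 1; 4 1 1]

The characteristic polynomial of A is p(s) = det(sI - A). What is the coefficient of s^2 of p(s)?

Expand det(sI - A) for the 3×3 matrix.
p(s) = s^3 - s^2 - 30s + 26.
(Check: constant term = det(-A) = (-1)^3 det A = 26; coefficient of s^2 = -tr A = -1.)
The coefficient of s^2 is -1.

-1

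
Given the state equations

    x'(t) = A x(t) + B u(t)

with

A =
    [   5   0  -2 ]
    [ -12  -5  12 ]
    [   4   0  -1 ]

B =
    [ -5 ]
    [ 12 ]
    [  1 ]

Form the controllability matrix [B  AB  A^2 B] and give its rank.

AB = [[-27], [12], [-21]]
A^2B = [[-93], [12], [-87]]
Controllability matrix C = [B  AB  A^2B] = [[-5, -27, -93], [12, 12, 12], [1, -21, -87]]
The rows r1, r2, r3 of C are linearly dependent: -2·r1 - r2 + 2·r3 = 0 (check each entry), so rank(C) ≤ 2.
The 2×2 minor from rows 1, 2, columns 1, 2 is (-5)·12 - (-27)·12 = -60 - (-324) = 264 ≠ 0, so rank(C) = 2.
rank(C) = 2 < n = 3, so the pair (A, B) is not completely controllable.

2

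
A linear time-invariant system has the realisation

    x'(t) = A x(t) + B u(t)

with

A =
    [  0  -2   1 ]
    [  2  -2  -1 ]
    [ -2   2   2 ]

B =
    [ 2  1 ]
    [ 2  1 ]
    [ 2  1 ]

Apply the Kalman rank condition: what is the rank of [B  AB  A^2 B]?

3

AB = [[-2, -1], [-2, -1], [4, 2]]
A^2B = [[8, 4], [-4, -2], [8, 4]]
Controllability matrix C = [B  AB  A^2B] = [[2, 1, -2, -1, 8, 4], [2, 1, -2, -1, -4, -2], [2, 1, 4, 2, 8, 4]]
Take the 3×3 submatrix of C formed by columns 1, 3, 5: [[2, -2, 8], [2, -2, -4], [2, 4, 8]]. Its determinant is 2·((-2)·8 - (-4)·4) - (-2)·(2·8 - (-4)·2) + 8·(2·4 - (-2)·2) = 2·0 - (-2)·24 + 8·12 = 144 ≠ 0.
So rank(C) ≥ 3; since C has 3 rows, rank(C) = 3.
rank(C) = 3 = n, so the pair (A, B) is completely controllable.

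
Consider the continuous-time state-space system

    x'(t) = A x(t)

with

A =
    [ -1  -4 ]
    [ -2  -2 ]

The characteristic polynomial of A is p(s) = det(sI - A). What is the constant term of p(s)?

-6

For a 2×2 matrix, det(sI - A) = s^2 - (tr A)s + det A.
tr A = -3, det A = -6.
So p(s) = s^2 + 3s - 6.
The constant term is -6.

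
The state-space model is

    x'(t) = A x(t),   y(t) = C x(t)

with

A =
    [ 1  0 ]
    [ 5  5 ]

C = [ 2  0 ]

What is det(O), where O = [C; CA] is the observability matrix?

0

CA = [[2, 0]]
Observability matrix O = [C; CA] = [[2, 0], [2, 0]]
det(O) = 2·0 - 0·2 = 0 - 0 = 0
Since det(O) = 0, rank(O) < 2 and the system is not completely observable.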